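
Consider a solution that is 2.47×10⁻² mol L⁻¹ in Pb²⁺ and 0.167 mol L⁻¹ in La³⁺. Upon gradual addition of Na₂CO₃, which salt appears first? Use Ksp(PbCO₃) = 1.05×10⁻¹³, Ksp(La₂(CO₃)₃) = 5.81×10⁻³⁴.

PbCO₃

A salt starts to precipitate once the ion product Q reaches its Ksp.
For PbCO₃: [CO₃²⁻] = (Ksp/[Pb²⁺]) = 4.25×10⁻¹² mol L⁻¹
For La₂(CO₃)₃: [CO₃²⁻] = (Ksp/[La³⁺]^2)^(1/3) = 2.75×10⁻¹¹ mol L⁻¹
Since PbCO₃ needs less CO₃²⁻ to reach saturation, it precipitates first.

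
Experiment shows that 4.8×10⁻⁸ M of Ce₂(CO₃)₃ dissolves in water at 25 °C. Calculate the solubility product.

Ce₂(CO₃)₃(s) ⇌ 2 Ce³⁺(aq) + 3 CO₃²⁻(aq)
For each mole of Ce₂(CO₃)₃ that dissolves per liter, [Ce³⁺] = 2s and [CO₃²⁻] = 3s; let s denote this solubility.
Ksp = [Ce³⁺]^2[CO₃²⁻]^3 = (2s)^2 · (3s)^3 = 108s^5
Ksp = 108 × (4.8×10⁻⁸)^5 = 2.8×10⁻³⁵

Ksp = 2.8×10⁻³⁵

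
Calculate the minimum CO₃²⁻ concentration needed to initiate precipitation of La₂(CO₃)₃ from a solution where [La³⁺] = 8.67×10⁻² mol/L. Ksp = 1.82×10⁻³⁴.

The threshold for precipitation is Q = Ksp.
La₂(CO₃)₃(s) ⇌ 2 La³⁺(aq) + 3 CO₃²⁻(aq)
Ksp = [La³⁺]^2[CO₃²⁻]^3 = [CO₃²⁻]^3(8.67×10⁻²)^2
[CO₃²⁻]^3 = 1.82×10⁻³⁴ / (8.67×10⁻²)^2 = 2.42×10⁻³²
[CO₃²⁻] = 2.89×10⁻¹¹ mol/L

2.89×10⁻¹¹ M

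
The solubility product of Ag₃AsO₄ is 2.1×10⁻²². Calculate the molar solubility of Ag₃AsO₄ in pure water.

1.7×10⁻⁶ M

Ag₃AsO₄(s) ⇌ 3 Ag⁺(aq) + AsO₄³⁻(aq)
For each mole of Ag₃AsO₄ that dissolves per liter, [Ag⁺] = 3s and [AsO₄³⁻] = s; let s denote this solubility.
Ksp = [Ag⁺]^3[AsO₄³⁻] = (3s)^3 · s = 27s^4
27s^4 = 2.1×10⁻²²  ⇒  s^4 = 7.8×10⁻²⁴
s = 1.7×10⁻⁶ mol L⁻¹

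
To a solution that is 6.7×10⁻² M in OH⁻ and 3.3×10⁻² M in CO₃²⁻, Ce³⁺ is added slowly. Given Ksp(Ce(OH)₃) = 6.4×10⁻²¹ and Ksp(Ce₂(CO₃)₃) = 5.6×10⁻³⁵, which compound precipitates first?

Ce(OH)₃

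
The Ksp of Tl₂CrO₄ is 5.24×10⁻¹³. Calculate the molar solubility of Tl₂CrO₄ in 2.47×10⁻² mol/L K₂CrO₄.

Tl₂CrO₄(s) ⇌ 2 Tl⁺(aq) + CrO₄²⁻(aq)
The solution already contains CrO₄²⁻ at 2.47×10⁻² mol/L. Let s be the molar solubility of Tl₂CrO₄.
[CrO₄²⁻] ≈ 2.47×10⁻² mol/L (common ion dominates); [Tl⁺] = 2s.
Ksp = [Tl⁺]^2[CrO₄²⁻] = (2s)^2(2.47×10⁻²)
(2s)^2 = 5.24×10⁻¹³ / (2.47×10⁻²) = 2.12×10⁻¹¹
s = 2.30×10⁻⁶ mol/L

2.30×10⁻⁶ M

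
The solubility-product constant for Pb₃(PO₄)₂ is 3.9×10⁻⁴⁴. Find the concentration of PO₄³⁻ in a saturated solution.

1.6×10⁻⁹ M

Pb₃(PO₄)₂(s) ⇌ 3 Pb²⁺(aq) + 2 PO₄³⁻(aq)
Call the molar solubility s, so that [Pb²⁺] = 3s and [PO₄³⁻] = 2s.
Ksp = [Pb²⁺]^3[PO₄³⁻]^2 = (3s)^3 · (2s)^2 = 108s^5 = 3.9×10⁻⁴⁴
s = 8.2×10⁻¹⁰ M
[PO₄³⁻] = 2s = 1.6×10⁻⁹ M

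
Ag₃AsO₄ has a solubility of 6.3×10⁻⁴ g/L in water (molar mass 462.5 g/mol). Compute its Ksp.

Ksp = 9.3×10⁻²³

Convert to molarity: s = 6.3×10⁻⁴ / 462.5 = 1.362×10⁻⁶ mol/L
Ag₃AsO₄(s) ⇌ 3 Ag⁺(aq) + AsO₄³⁻(aq)
Let s be the molar solubility. Then [Ag⁺] = 3s and [AsO₄³⁻] = s.
Ksp = [Ag⁺]^3[AsO₄³⁻] = (3s)^3 · s = 27s^4
Ksp = 27 × (1.362×10⁻⁶)^4 = 9.3×10⁻²³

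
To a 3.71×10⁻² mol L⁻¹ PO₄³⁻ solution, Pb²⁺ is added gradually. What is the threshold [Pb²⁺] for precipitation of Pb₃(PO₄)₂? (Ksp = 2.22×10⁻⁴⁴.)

The threshold for precipitation is Q = Ksp.
Pb₃(PO₄)₂(s) ⇌ 3 Pb²⁺(aq) + 2 PO₄³⁻(aq)
Ksp = [Pb²⁺]^3[PO₄³⁻]^2 = [Pb²⁺]^3(3.71×10⁻²)^2
[Pb²⁺]^3 = 2.22×10⁻⁴⁴ / (3.71×10⁻²)^2 = 1.61×10⁻⁴¹
[Pb²⁺] = 2.53×10⁻¹⁴ mol L⁻¹

2.53×10⁻¹⁴ M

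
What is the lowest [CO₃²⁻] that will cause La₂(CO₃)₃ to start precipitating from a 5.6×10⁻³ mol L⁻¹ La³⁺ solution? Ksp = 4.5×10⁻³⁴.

2.4×10⁻¹⁰ M

The threshold for precipitation is Q = Ksp.
La₂(CO₃)₃(s) ⇌ 2 La³⁺(aq) + 3 CO₃²⁻(aq)
Ksp = [La³⁺]^2[CO₃²⁻]^3 = [CO₃²⁻]^3(5.6×10⁻³)^2
[CO₃²⁻]^3 = 4.5×10⁻³⁴ / (5.6×10⁻³)^2 = 1.4×10⁻²⁹
[CO₃²⁻] = 2.4×10⁻¹⁰ mol L⁻¹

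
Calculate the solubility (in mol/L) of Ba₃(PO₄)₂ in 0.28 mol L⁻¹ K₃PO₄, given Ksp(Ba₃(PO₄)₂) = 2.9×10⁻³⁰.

1.1×10⁻¹⁰ M

Ba₃(PO₄)₂(s) ⇌ 3 Ba²⁺(aq) + 2 PO₄³⁻(aq)
With PO₄³⁻ already at 0.28 mol L⁻¹ and s small, take [PO₄³⁻] ≈ 0.28 mol L⁻¹ and [Ba²⁺] = 3s.
Ksp = [Ba²⁺]^3[PO₄³⁻]^2 = (3s)^3(0.28)^2
(3s)^3 = 2.9×10⁻³⁰ / (0.28)^2 = 3.7×10⁻²⁹
s = 1.1×10⁻¹⁰ mol L⁻¹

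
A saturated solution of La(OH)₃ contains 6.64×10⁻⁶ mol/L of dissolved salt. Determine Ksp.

Ksp = 5.25×10⁻²⁰

La(OH)₃(s) ⇌ La³⁺(aq) + 3 OH⁻(aq)
For each mole of La(OH)₃ that dissolves per liter, [La³⁺] = s and [OH⁻] = 3s; let s denote this solubility.
Ksp = [La³⁺][OH⁻]^3 = s · (3s)^3 = 27s^4
Ksp = 27 × (6.64×10⁻⁶)^4 = 5.25×10⁻²⁰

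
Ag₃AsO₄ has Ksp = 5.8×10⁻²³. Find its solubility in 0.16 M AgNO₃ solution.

Ag₃AsO₄(s) ⇌ 3 Ag⁺(aq) + AsO₄³⁻(aq)
The solution already contains Ag⁺ at 0.16 M. Let s be the molar solubility of Ag₃AsO₄.
[Ag⁺] ≈ 0.16 M (common ion dominates); [AsO₄³⁻] = s.
Ksp = [Ag⁺]^3[AsO₄³⁻] = (0.16)^3s
s = 5.8×10⁻²³ / (0.16)^3 = 1.4×10⁻²⁰
s = 1.4×10⁻²⁰ M

1.4×10⁻²⁰ M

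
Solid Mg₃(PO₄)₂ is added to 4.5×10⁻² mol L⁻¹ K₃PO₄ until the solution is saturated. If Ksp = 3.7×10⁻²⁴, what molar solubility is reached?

4.1×10⁻⁸ M

Mg₃(PO₄)₂(s) ⇌ 3 Mg²⁺(aq) + 2 PO₄³⁻(aq)
With PO₄³⁻ already at 4.5×10⁻² mol L⁻¹ and s small, take [PO₄³⁻] ≈ 4.5×10⁻² mol L⁻¹ and [Mg²⁺] = 3s.
Ksp = [Mg²⁺]^3[PO₄³⁻]^2 = (3s)^3(4.5×10⁻²)^2
(3s)^3 = 3.7×10⁻²⁴ / (4.5×10⁻²)^2 = 1.8×10⁻²¹
s = 4.1×10⁻⁸ mol L⁻¹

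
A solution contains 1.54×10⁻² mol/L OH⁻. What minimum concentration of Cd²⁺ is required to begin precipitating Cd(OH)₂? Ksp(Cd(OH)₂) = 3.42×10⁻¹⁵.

The threshold for precipitation is Q = Ksp.
Cd(OH)₂(s) ⇌ Cd²⁺(aq) + 2 OH⁻(aq)
Ksp = [Cd²⁺][OH⁻]^2 = [Cd²⁺](1.54×10⁻²)^2
[Cd²⁺] = 3.42×10⁻¹⁵ / (1.54×10⁻²)^2 = 1.44×10⁻¹¹
[Cd²⁺] = 1.44×10⁻¹¹ mol/L

1.44×10⁻¹¹ M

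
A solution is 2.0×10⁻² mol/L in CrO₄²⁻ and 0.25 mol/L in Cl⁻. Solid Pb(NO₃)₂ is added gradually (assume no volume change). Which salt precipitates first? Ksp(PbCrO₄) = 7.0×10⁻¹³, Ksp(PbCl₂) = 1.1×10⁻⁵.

Precipitation begins when Q = Ksp.
For PbCrO₄: [Pb²⁺] = (Ksp/[CrO₄²⁻]) = 3.5×10⁻¹¹ mol/L
For PbCl₂: [Pb²⁺] = (Ksp/[Cl⁻]^2) = 1.8×10⁻⁴ mol/L
The smaller threshold [Pb²⁺] is reached first, so PbCrO₄ precipitates first.

PbCrO₄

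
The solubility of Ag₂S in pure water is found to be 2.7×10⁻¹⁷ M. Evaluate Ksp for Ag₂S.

Ksp = 7.9×10⁻⁵⁰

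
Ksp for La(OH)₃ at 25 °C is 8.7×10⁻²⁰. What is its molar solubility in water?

7.5×10⁻⁶ M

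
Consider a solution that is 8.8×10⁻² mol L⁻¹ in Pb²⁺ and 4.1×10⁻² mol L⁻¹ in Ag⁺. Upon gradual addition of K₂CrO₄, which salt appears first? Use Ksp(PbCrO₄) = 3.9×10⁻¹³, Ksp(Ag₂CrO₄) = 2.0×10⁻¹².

PbCrO₄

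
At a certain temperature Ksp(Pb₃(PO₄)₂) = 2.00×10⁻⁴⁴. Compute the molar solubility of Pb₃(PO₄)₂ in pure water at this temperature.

7.14×10⁻¹⁰ M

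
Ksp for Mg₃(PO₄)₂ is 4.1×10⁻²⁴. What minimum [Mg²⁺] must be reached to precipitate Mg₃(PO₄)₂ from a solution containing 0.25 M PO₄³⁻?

Precipitation of each salt begins when its ion product equals Ksp.
Mg₃(PO₄)₂(s) ⇌ 3 Mg²⁺(aq) + 2 PO₄³⁻(aq)
Ksp = [Mg²⁺]^3[PO₄³⁻]^2 = [Mg²⁺]^3(0.25)^2
[Mg²⁺]^3 = 4.1×10⁻²⁴ / (0.25)^2 = 6.6×10⁻²³
[Mg²⁺] = 4.0×10⁻⁸ M

4.0×10⁻⁸ M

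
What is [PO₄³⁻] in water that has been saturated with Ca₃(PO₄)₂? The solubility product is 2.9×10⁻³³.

2.4×10⁻⁷ M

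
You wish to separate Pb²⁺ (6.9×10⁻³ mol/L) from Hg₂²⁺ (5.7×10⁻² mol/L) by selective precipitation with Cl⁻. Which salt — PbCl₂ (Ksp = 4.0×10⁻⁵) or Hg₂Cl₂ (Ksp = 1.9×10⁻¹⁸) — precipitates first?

Hg₂Cl₂

Precipitation of each salt begins when its ion product equals Ksp.
For PbCl₂: [Cl⁻] = (Ksp/[Pb²⁺])^(1/2) = 7.6×10⁻² mol/L
For Hg₂Cl₂: [Cl⁻] = (Ksp/[Hg₂²⁺])^(1/2) = 5.8×10⁻⁹ mol/L
Since Hg₂Cl₂ needs less Cl⁻ to reach saturation, it precipitates first.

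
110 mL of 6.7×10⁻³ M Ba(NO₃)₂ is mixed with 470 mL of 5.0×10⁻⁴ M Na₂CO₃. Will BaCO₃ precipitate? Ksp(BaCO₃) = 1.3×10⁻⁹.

Yes

The combined volume is 580 mL.
[Ba²⁺] = (6.7×10⁻³)(110)/580 = 1.3×10⁻³ M
[CO₃²⁻] = (5.0×10⁻⁴)(470)/580 = 4.1×10⁻⁴ M
Q = [Ba²⁺][CO₃²⁻] = 5.1×10⁻⁷
Q = 5.1×10⁻⁷ > Ksp = 1.3×10⁻⁹, so the solution is supersaturated and BaCO₃ precipitates.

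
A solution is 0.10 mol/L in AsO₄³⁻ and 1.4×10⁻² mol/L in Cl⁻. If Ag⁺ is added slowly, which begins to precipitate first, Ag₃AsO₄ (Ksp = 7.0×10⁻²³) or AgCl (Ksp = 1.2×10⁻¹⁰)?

AgCl

Each salt precipitates once Q = Ksp for that salt.
For Ag₃AsO₄: [Ag⁺] = (Ksp/[AsO₄³⁻])^(1/3) = 8.9×10⁻⁸ mol/L
For AgCl: [Ag⁺] = (Ksp/[Cl⁻]) = 8.6×10⁻⁹ mol/L
Since AgCl needs less Ag⁺ to reach saturation, it precipitates first.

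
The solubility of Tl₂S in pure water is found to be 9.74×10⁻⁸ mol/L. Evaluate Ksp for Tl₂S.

Ksp = 3.70×10⁻²¹

Tl₂S(s) ⇌ 2 Tl⁺(aq) + S²⁻(aq)
If s mol/L of Tl₂S dissolves, [Tl⁺] = 2s and [S²⁻] = s.
Ksp = [Tl⁺]^2[S²⁻] = (2s)^2 · s = 4s^3
Ksp = 4 × (9.74×10⁻⁸)^3 = 3.70×10⁻²¹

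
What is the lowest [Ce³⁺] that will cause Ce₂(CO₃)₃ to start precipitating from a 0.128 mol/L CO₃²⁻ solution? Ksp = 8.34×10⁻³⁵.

A salt starts to precipitate once the ion product Q reaches its Ksp.
Ce₂(CO₃)₃(s) ⇌ 2 Ce³⁺(aq) + 3 CO₃²⁻(aq)
Ksp = [Ce³⁺]^2[CO₃²⁻]^3 = [Ce³⁺]^2(0.128)^3
[Ce³⁺]^2 = 8.34×10⁻³⁵ / (0.128)^3 = 3.98×10⁻³²
[Ce³⁺] = 1.99×10⁻¹⁶ mol/L

1.99×10⁻¹⁶ M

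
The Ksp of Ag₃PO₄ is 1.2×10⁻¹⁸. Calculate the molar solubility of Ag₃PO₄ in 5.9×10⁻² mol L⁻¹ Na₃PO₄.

9.1×10⁻⁷ M

Ag₃PO₄(s) ⇌ 3 Ag⁺(aq) + PO₄³⁻(aq)
With PO₄³⁻ already at 5.9×10⁻² mol L⁻¹ and s small, take [PO₄³⁻] ≈ 5.9×10⁻² mol L⁻¹ and [Ag⁺] = 3s.
Ksp = [Ag⁺]^3[PO₄³⁻] = (3s)^3(5.9×10⁻²)
(3s)^3 = 1.2×10⁻¹⁸ / (5.9×10⁻²) = 2.0×10⁻¹⁷
s = 9.1×10⁻⁷ mol L⁻¹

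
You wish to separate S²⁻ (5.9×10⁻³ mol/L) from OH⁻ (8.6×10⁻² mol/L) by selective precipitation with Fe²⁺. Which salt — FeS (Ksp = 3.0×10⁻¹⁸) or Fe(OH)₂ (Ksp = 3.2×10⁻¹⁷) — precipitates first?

A salt starts to precipitate once the ion product Q reaches its Ksp.
For FeS: [Fe²⁺] = (Ksp/[S²⁻]) = 5.1×10⁻¹⁶ mol/L
For Fe(OH)₂: [Fe²⁺] = (Ksp/[OH⁻]^2) = 4.3×10⁻¹⁵ mol/L
Since FeS needs less Fe²⁺ to reach saturation, it precipitates first.

FeS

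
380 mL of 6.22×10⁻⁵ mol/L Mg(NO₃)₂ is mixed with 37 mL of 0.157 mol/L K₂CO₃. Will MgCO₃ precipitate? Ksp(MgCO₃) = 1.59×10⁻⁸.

Yes

The combined volume is 417 mL.
[Mg²⁺] = (6.22×10⁻⁵)(380)/417 = 5.67×10⁻⁵ mol/L
[CO₃²⁻] = (0.157)(37)/417 = 1.39×10⁻² mol/L
Q = [Mg²⁺][CO₃²⁻] = 7.90×10⁻⁷
Q = 7.90×10⁻⁷ > Ksp = 1.59×10⁻⁸, so the solution is supersaturated and MgCO₃ precipitates.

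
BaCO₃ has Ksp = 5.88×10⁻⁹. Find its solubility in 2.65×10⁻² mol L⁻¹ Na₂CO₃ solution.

BaCO₃(s) ⇌ Ba²⁺(aq) + CO₃²⁻(aq)
The solution already contains CO₃²⁻ at 2.65×10⁻² mol L⁻¹. Let s be the molar solubility of BaCO₃.
[CO₃²⁻] ≈ 2.65×10⁻² mol L⁻¹ (common ion dominates); [Ba²⁺] = s.
Ksp = [Ba²⁺][CO₃²⁻] = s(2.65×10⁻²)
s = 5.88×10⁻⁹ / (2.65×10⁻²) = 2.22×10⁻⁷
s = 2.22×10⁻⁷ mol L⁻¹

2.22×10⁻⁷ M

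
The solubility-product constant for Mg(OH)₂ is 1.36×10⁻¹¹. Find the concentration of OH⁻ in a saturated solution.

Mg(OH)₂(s) ⇌ Mg²⁺(aq) + 2 OH⁻(aq)
Let s be the molar solubility. Then [Mg²⁺] = s and [OH⁻] = 2s.
Ksp = [Mg²⁺][OH⁻]^2 = s · (2s)^2 = 4s^3 = 1.36×10⁻¹¹
s = 1.50×10⁻⁴ mol/L
[OH⁻] = 2s = 3.01×10⁻⁴ mol/L

3.01×10⁻⁴ M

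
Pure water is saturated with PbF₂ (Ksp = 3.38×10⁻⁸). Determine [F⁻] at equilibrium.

4.07×10⁻³ M

PbF₂(s) ⇌ Pb²⁺(aq) + 2 F⁻(aq)
Call the molar solubility s, so that [Pb²⁺] = s and [F⁻] = 2s.
Ksp = [Pb²⁺][F⁻]^2 = s · (2s)^2 = 4s^3 = 3.38×10⁻⁸
s = 2.04×10⁻³ M
[F⁻] = 2s = 4.07×10⁻³ M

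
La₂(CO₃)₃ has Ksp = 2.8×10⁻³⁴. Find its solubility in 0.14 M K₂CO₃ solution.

1.6×10⁻¹⁶ M

La₂(CO₃)₃(s) ⇌ 2 La³⁺(aq) + 3 CO₃²⁻(aq)
CO₃²⁻ is already present at 0.14 M. If s mol/L of La₂(CO₃)₃ dissolves, [La³⁺] = 2s while [CO₃²⁻] ≈ 0.14 M.
Ksp = [La³⁺]^2[CO₃²⁻]^3 = (2s)^2(0.14)^3
(2s)^2 = 2.8×10⁻³⁴ / (0.14)^3 = 1.0×10⁻³¹
s = 1.6×10⁻¹⁶ M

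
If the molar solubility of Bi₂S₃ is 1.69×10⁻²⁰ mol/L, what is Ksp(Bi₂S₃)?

Bi₂S₃(s) ⇌ 2 Bi³⁺(aq) + 3 S²⁻(aq)
With molar solubility s: [Bi³⁺] = 2s, [S²⁻] = 3s.
Ksp = [Bi³⁺]^2[S²⁻]^3 = (2s)^2 · (3s)^3 = 108s^5
Ksp = 108 × (1.69×10⁻²⁰)^5 = 1.49×10⁻⁹⁷

Ksp = 1.49×10⁻⁹⁷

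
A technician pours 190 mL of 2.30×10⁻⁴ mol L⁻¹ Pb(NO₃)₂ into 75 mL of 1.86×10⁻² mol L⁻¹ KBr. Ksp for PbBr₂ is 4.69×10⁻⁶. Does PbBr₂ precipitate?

No

Total volume after mixing = 190 + 75 = 265 mL.
[Pb²⁺] = (2.30×10⁻⁴)(190)/265 = 1.65×10⁻⁴ mol L⁻¹
[Br⁻] = (1.86×10⁻²)(75)/265 = 5.26×10⁻³ mol L⁻¹
Q = [Pb²⁺][Br⁻]^2 = 4.57×10⁻⁹
Q = 4.57×10⁻⁹ < Ksp = 4.69×10⁻⁶, so the solution is unsaturated and no precipitate forms.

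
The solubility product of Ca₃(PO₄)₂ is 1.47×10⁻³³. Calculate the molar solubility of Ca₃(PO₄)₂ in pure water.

1.06×10⁻⁷ M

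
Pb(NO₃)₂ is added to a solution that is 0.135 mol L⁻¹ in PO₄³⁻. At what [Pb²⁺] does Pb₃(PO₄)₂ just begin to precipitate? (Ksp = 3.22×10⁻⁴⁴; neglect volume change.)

Precipitation begins when Q = Ksp.
Pb₃(PO₄)₂(s) ⇌ 3 Pb²⁺(aq) + 2 PO₄³⁻(aq)
Ksp = [Pb²⁺]^3[PO₄³⁻]^2 = [Pb²⁺]^3(0.135)^2
[Pb²⁺]^3 = 3.22×10⁻⁴⁴ / (0.135)^2 = 1.77×10⁻⁴²
[Pb²⁺] = 1.21×10⁻¹⁴ mol L⁻¹

1.21×10⁻¹⁴ M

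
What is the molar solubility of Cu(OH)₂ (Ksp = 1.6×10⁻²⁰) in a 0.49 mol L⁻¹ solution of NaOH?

Cu(OH)₂(s) ⇌ Cu²⁺(aq) + 2 OH⁻(aq)
With OH⁻ already at 0.49 mol L⁻¹ and s small, take [OH⁻] ≈ 0.49 mol L⁻¹ and [Cu²⁺] = s.
Ksp = [Cu²⁺][OH⁻]^2 = s(0.49)^2
s = 1.6×10⁻²⁰ / (0.49)^2 = 6.7×10⁻²⁰
s = 6.7×10⁻²⁰ mol L⁻¹

6.7×10⁻²⁰ M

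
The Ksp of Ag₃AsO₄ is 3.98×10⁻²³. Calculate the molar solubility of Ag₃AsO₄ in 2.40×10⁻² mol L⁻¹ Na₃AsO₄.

Ag₃AsO₄(s) ⇌ 3 Ag⁺(aq) + AsO₄³⁻(aq)
The solution already contains AsO₄³⁻ at 2.40×10⁻² mol L⁻¹. Let s be the molar solubility of Ag₃AsO₄.
[AsO₄³⁻] ≈ 2.40×10⁻² mol L⁻¹ (common ion dominates); [Ag⁺] = 3s.
Ksp = [Ag⁺]^3[AsO₄³⁻] = (3s)^3(2.40×10⁻²)
(3s)^3 = 3.98×10⁻²³ / (2.40×10⁻²) = 1.66×10⁻²¹
s = 3.95×10⁻⁸ mol L⁻¹

3.95×10⁻⁸ M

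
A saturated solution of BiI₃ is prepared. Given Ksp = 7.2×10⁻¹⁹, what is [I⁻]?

BiI₃(s) ⇌ Bi³⁺(aq) + 3 I⁻(aq)
With molar solubility s: [Bi³⁺] = s, [I⁻] = 3s.
Ksp = [Bi³⁺][I⁻]^3 = s · (3s)^3 = 27s^4 = 7.2×10⁻¹⁹
s = 1.3×10⁻⁵ mol/L
[I⁻] = 3s = 3.8×10⁻⁵ mol/L

3.8×10⁻⁵ M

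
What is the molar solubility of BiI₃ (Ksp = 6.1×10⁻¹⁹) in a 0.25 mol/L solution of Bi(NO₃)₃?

BiI₃(s) ⇌ Bi³⁺(aq) + 3 I⁻(aq)
Let s be the solubility of BiI₃ here. The common ion gives [Bi³⁺] ≈ 0.25 mol/L, and [I⁻] = 3s.
Ksp = [Bi³⁺][I⁻]^3 = (0.25)(3s)^3
(3s)^3 = 6.1×10⁻¹⁹ / (0.25) = 2.4×10⁻¹⁸
s = 4.5×10⁻⁷ mol/L

4.5×10⁻⁷ M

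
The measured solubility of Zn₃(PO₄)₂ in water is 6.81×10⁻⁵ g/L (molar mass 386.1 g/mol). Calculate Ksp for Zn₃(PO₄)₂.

Ksp = 1.84×10⁻³²

Convert to molarity: s = 6.81×10⁻⁵ / 386.1 = 1.7638×10⁻⁷ mol/L
Zn₃(PO₄)₂(s) ⇌ 3 Zn²⁺(aq) + 2 PO₄³⁻(aq)
Call the molar solubility s, so that [Zn²⁺] = 3s and [PO₄³⁻] = 2s.
Ksp = [Zn²⁺]^3[PO₄³⁻]^2 = (3s)^3 · (2s)^2 = 108s^5
Ksp = 108 × (1.7638×10⁻⁷)^5 = 1.84×10⁻³²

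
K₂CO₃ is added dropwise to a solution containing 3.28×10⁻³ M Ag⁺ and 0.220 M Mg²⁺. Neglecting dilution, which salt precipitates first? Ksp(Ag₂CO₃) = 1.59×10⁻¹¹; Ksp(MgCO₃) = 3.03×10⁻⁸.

Precipitation of each salt begins when its ion product equals Ksp.
For Ag₂CO₃: [CO₃²⁻] = (Ksp/[Ag⁺]^2) = 1.48×10⁻⁶ M
For MgCO₃: [CO₃²⁻] = (Ksp/[Mg²⁺]) = 1.38×10⁻⁷ M
Since MgCO₃ needs less CO₃²⁻ to reach saturation, it precipitates first.

MgCO₃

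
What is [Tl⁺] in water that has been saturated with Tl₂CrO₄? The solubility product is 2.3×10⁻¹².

1.7×10⁻⁴ M

Tl₂CrO₄(s) ⇌ 2 Tl⁺(aq) + CrO₄²⁻(aq)
If s mol/L of Tl₂CrO₄ dissolves, [Tl⁺] = 2s and [CrO₄²⁻] = s.
Ksp = [Tl⁺]^2[CrO₄²⁻] = (2s)^2 · s = 4s^3 = 2.3×10⁻¹²
s = 8.3×10⁻⁵ M
[Tl⁺] = 2s = 1.7×10⁻⁴ M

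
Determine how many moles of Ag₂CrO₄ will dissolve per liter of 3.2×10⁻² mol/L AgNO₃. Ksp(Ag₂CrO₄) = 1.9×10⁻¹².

1.9×10⁻⁹ M

Ag₂CrO₄(s) ⇌ 2 Ag⁺(aq) + CrO₄²⁻(aq)
The solution already contains Ag⁺ at 3.2×10⁻² mol/L. Let s be the molar solubility of Ag₂CrO₄.
[Ag⁺] ≈ 3.2×10⁻² mol/L (common ion dominates); [CrO₄²⁻] = s.
Ksp = [Ag⁺]^2[CrO₄²⁻] = (3.2×10⁻²)^2s
s = 1.9×10⁻¹² / (3.2×10⁻²)^2 = 1.9×10⁻⁹
s = 1.9×10⁻⁹ mol/L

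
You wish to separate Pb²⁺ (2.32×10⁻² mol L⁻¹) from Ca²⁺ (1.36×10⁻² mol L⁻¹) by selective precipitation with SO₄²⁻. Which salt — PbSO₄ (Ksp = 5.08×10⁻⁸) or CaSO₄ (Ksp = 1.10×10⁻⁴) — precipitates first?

PbSO₄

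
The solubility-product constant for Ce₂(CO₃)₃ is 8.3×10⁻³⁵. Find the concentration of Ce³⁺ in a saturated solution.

Ce₂(CO₃)₃(s) ⇌ 2 Ce³⁺(aq) + 3 CO₃²⁻(aq)
Call the molar solubility s, so that [Ce³⁺] = 2s and [CO₃²⁻] = 3s.
Ksp = [Ce³⁺]^2[CO₃²⁻]^3 = (2s)^2 · (3s)^3 = 108s^5 = 8.3×10⁻³⁵
s = 6.0×10⁻⁸ M
[Ce³⁺] = 2s = 1.2×10⁻⁷ M

1.2×10⁻⁷ M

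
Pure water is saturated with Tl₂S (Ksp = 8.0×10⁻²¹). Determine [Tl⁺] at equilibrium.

2.5×10⁻⁷ M

Tl₂S(s) ⇌ 2 Tl⁺(aq) + S²⁻(aq)
If s mol/L of Tl₂S dissolves, [Tl⁺] = 2s and [S²⁻] = s.
Ksp = [Tl⁺]^2[S²⁻] = (2s)^2 · s = 4s^3 = 8.0×10⁻²¹
s = 1.3×10⁻⁷ mol L⁻¹
[Tl⁺] = 2s = 2.5×10⁻⁷ mol L⁻¹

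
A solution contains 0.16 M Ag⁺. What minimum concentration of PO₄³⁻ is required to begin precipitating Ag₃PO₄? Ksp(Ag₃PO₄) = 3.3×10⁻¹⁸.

8.1×10⁻¹⁶ M

The threshold for precipitation is Q = Ksp.
Ag₃PO₄(s) ⇌ 3 Ag⁺(aq) + PO₄³⁻(aq)
Ksp = [Ag⁺]^3[PO₄³⁻] = [PO₄³⁻](0.16)^3
[PO₄³⁻] = 3.3×10⁻¹⁸ / (0.16)^3 = 8.1×10⁻¹⁶
[PO₄³⁻] = 8.1×10⁻¹⁶ M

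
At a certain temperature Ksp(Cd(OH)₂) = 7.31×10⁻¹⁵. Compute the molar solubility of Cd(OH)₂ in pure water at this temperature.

Cd(OH)₂(s) ⇌ Cd²⁺(aq) + 2 OH⁻(aq)
Let s be the molar solubility. Then [Cd²⁺] = s and [OH⁻] = 2s.
Ksp = [Cd²⁺][OH⁻]^2 = s · (2s)^2 = 4s^3
4s^3 = 7.31×10⁻¹⁵  ⇒  s^3 = 1.83×10⁻¹⁵
Taking the 3rd root, s = 1.22×10⁻⁵ mol L⁻¹.

1.22×10⁻⁵ M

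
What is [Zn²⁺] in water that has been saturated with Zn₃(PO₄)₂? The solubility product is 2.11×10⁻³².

5.44×10⁻⁷ M

Zn₃(PO₄)₂(s) ⇌ 3 Zn²⁺(aq) + 2 PO₄³⁻(aq)
Let s be the molar solubility. Then [Zn²⁺] = 3s and [PO₄³⁻] = 2s.
Ksp = [Zn²⁺]^3[PO₄³⁻]^2 = (3s)^3 · (2s)^2 = 108s^5 = 2.11×10⁻³²
s = 1.81×10⁻⁷ M
[Zn²⁺] = 3s = 5.44×10⁻⁷ M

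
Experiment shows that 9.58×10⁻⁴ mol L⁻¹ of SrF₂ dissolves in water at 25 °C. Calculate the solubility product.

Ksp = 3.52×10⁻⁹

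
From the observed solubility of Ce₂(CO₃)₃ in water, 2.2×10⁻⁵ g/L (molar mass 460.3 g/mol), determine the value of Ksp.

s = (2.2×10⁻⁵ g L⁻¹)/(460.3 g mol⁻¹) = 4.779×10⁻⁸ M
Ce₂(CO₃)₃(s) ⇌ 2 Ce³⁺(aq) + 3 CO₃²⁻(aq)
Call the molar solubility s, so that [Ce³⁺] = 2s and [CO₃²⁻] = 3s.
Ksp = [Ce³⁺]^2[CO₃²⁻]^3 = (2s)^2 · (3s)^3 = 108s^5
Ksp = 108 × (4.779×10⁻⁸)^5 = 2.7×10⁻³⁵

Ksp = 2.7×10⁻³⁵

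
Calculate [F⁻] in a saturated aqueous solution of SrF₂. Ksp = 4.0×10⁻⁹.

2.0×10⁻³ M

SrF₂(s) ⇌ Sr²⁺(aq) + 2 F⁻(aq)
With molar solubility s: [Sr²⁺] = s, [F⁻] = 2s.
Ksp = [Sr²⁺][F⁻]^2 = s · (2s)^2 = 4s^3 = 4.0×10⁻⁹
s = 1.0×10⁻³ M
[F⁻] = 2s = 2.0×10⁻³ M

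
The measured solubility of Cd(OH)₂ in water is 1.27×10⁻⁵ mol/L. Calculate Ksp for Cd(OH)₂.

Ksp = 8.19×10⁻¹⁵

Cd(OH)₂(s) ⇌ Cd²⁺(aq) + 2 OH⁻(aq)
If s mol/L of Cd(OH)₂ dissolves, [Cd²⁺] = s and [OH⁻] = 2s.
Ksp = [Cd²⁺][OH⁻]^2 = s · (2s)^2 = 4s^3
Ksp = 4 × (1.27×10⁻⁵)^3 = 8.19×10⁻¹⁵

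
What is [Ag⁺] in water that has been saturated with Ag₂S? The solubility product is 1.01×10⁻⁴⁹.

5.87×10⁻¹⁷ M

Ag₂S(s) ⇌ 2 Ag⁺(aq) + S²⁻(aq)
If s mol/L of Ag₂S dissolves, [Ag⁺] = 2s and [S²⁻] = s.
Ksp = [Ag⁺]^2[S²⁻] = (2s)^2 · s = 4s^3 = 1.01×10⁻⁴⁹
s = 2.93×10⁻¹⁷ M
[Ag⁺] = 2s = 5.87×10⁻¹⁷ M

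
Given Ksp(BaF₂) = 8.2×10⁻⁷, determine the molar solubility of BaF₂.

BaF₂(s) ⇌ Ba²⁺(aq) + 2 F⁻(aq)
Call the molar solubility s, so that [Ba²⁺] = s and [F⁻] = 2s.
Ksp = [Ba²⁺][F⁻]^2 = s · (2s)^2 = 4s^3
4s^3 = 8.2×10⁻⁷  ⇒  s^3 = 2.1×10⁻⁷
s = 5.9×10⁻³ mol/L

5.9×10⁻³ M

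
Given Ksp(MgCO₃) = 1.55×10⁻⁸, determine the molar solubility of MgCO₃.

1.24×10⁻⁴ M

MgCO₃(s) ⇌ Mg²⁺(aq) + CO₃²⁻(aq)
Call the molar solubility s, so that [Mg²⁺] = s and [CO₃²⁻] = s.
Ksp = [Mg²⁺][CO₃²⁻] = s · s = s^2
s^2 = 1.55×10⁻⁸
s = 1.24×10⁻⁴ mol L⁻¹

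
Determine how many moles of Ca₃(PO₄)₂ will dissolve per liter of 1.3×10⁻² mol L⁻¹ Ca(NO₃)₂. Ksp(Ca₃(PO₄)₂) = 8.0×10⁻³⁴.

9.5×10⁻¹⁵ M

Ca₃(PO₄)₂(s) ⇌ 3 Ca²⁺(aq) + 2 PO₄³⁻(aq)
With Ca²⁺ already at 1.3×10⁻² mol L⁻¹ and s small, take [Ca²⁺] ≈ 1.3×10⁻² mol L⁻¹ and [PO₄³⁻] = 2s.
Ksp = [Ca²⁺]^3[PO₄³⁻]^2 = (1.3×10⁻²)^3(2s)^2
(2s)^2 = 8.0×10⁻³⁴ / (1.3×10⁻²)^3 = 3.6×10⁻²⁸
s = 9.5×10⁻¹⁵ mol L⁻¹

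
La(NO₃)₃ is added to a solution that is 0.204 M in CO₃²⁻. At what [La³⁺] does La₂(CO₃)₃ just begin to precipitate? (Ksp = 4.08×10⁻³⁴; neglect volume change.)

2.19×10⁻¹⁶ M

Precipitation of each salt begins when its ion product equals Ksp.
La₂(CO₃)₃(s) ⇌ 2 La³⁺(aq) + 3 CO₃²⁻(aq)
Ksp = [La³⁺]^2[CO₃²⁻]^3 = [La³⁺]^2(0.204)^3
[La³⁺]^2 = 4.08×10⁻³⁴ / (0.204)^3 = 4.81×10⁻³²
[La³⁺] = 2.19×10⁻¹⁶ M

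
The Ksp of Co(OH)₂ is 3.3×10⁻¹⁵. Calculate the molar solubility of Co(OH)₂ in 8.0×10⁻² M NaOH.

Co(OH)₂(s) ⇌ Co²⁺(aq) + 2 OH⁻(aq)
OH⁻ is already present at 8.0×10⁻² M. If s mol/L of Co(OH)₂ dissolves, [Co²⁺] = s while [OH⁻] ≈ 8.0×10⁻² M.
Ksp = [Co²⁺][OH⁻]^2 = s(8.0×10⁻²)^2
s = 3.3×10⁻¹⁵ / (8.0×10⁻²)^2 = 5.2×10⁻¹³
s = 5.2×10⁻¹³ M

5.2×10⁻¹³ M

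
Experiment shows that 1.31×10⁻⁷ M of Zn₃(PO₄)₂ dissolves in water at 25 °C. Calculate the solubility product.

Ksp = 4.17×10⁻³³

Zn₃(PO₄)₂(s) ⇌ 3 Zn²⁺(aq) + 2 PO₄³⁻(aq)
If s mol/L of Zn₃(PO₄)₂ dissolves, [Zn²⁺] = 3s and [PO₄³⁻] = 2s.
Ksp = [Zn²⁺]^3[PO₄³⁻]^2 = (3s)^3 · (2s)^2 = 108s^5
Ksp = 108 × (1.31×10⁻⁷)^5 = 4.17×10⁻³³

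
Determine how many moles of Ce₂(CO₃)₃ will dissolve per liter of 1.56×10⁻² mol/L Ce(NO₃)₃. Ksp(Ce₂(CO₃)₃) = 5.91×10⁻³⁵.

Ce₂(CO₃)₃(s) ⇌ 2 Ce³⁺(aq) + 3 CO₃²⁻(aq)
The solution already contains Ce³⁺ at 1.56×10⁻² mol/L. Let s be the molar solubility of Ce₂(CO₃)₃.
[Ce³⁺] ≈ 1.56×10⁻² mol/L (common ion dominates); [CO₃²⁻] = 3s.
Ksp = [Ce³⁺]^2[CO₃²⁻]^3 = (1.56×10⁻²)^2(3s)^3
(3s)^3 = 5.91×10⁻³⁵ / (1.56×10⁻²)^2 = 2.43×10⁻³¹
s = 2.08×10⁻¹¹ mol/L

2.08×10⁻¹¹ M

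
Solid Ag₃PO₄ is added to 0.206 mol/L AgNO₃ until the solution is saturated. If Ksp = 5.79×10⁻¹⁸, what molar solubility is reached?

Ag₃PO₄(s) ⇌ 3 Ag⁺(aq) + PO₄³⁻(aq)
The solution already contains Ag⁺ at 0.206 mol/L. Let s be the molar solubility of Ag₃PO₄.
[Ag⁺] ≈ 0.206 mol/L (common ion dominates); [PO₄³⁻] = s.
Ksp = [Ag⁺]^3[PO₄³⁻] = (0.206)^3s
s = 5.79×10⁻¹⁸ / (0.206)^3 = 6.62×10⁻¹⁶
s = 6.62×10⁻¹⁶ mol/L

6.62×10⁻¹⁶ M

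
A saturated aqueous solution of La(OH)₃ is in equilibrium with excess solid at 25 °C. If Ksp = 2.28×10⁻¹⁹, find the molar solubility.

9.59×10⁻⁶ M

La(OH)₃(s) ⇌ La³⁺(aq) + 3 OH⁻(aq)
With molar solubility s: [La³⁺] = s, [OH⁻] = 3s.
Ksp = [La³⁺][OH⁻]^3 = s · (3s)^3 = 27s^4
27s^4 = 2.28×10⁻¹⁹  ⇒  s^4 = 8.44×10⁻²¹
s = 9.59×10⁻⁶ mol/L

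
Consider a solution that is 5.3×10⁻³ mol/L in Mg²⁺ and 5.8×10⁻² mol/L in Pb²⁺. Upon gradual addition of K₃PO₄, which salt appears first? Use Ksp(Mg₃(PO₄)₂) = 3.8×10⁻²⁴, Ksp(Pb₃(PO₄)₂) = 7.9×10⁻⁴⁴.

Pb₃(PO₄)₂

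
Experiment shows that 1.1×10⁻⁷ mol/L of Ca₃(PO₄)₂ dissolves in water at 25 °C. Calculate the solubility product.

Ca₃(PO₄)₂(s) ⇌ 3 Ca²⁺(aq) + 2 PO₄³⁻(aq)
With molar solubility s: [Ca²⁺] = 3s, [PO₄³⁻] = 2s.
Ksp = [Ca²⁺]^3[PO₄³⁻]^2 = (3s)^3 · (2s)^2 = 108s^5
Ksp = 108 × (1.1×10⁻⁷)^5 = 1.7×10⁻³³

Ksp = 1.7×10⁻³³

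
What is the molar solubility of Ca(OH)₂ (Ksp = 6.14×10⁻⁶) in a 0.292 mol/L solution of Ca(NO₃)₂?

2.29×10⁻³ M

Ca(OH)₂(s) ⇌ Ca²⁺(aq) + 2 OH⁻(aq)
Ca²⁺ is already present at 0.292 mol/L. If s mol/L of Ca(OH)₂ dissolves, [OH⁻] = 2s while [Ca²⁺] ≈ 0.292 mol/L.
Ksp = [Ca²⁺][OH⁻]^2 = (0.292)(2s)^2
(2s)^2 = 6.14×10⁻⁶ / (0.292) = 2.10×10⁻⁵
s = 2.29×10⁻³ mol/L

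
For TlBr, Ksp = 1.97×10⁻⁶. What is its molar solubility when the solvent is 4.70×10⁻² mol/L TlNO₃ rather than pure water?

TlBr(s) ⇌ Tl⁺(aq) + Br⁻(aq)
Tl⁺ is already present at 4.70×10⁻² mol/L. If s mol/L of TlBr dissolves, [Br⁻] = s while [Tl⁺] ≈ 4.70×10⁻² mol/L.
Ksp = [Tl⁺][Br⁻] = (4.70×10⁻²)s
s = 1.97×10⁻⁶ / (4.70×10⁻²) = 4.19×10⁻⁵
s = 4.19×10⁻⁵ mol/L

4.19×10⁻⁵ M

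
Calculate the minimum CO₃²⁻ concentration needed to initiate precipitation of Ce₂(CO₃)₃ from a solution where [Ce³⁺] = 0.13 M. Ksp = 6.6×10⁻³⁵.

1.6×10⁻¹¹ M

A salt starts to precipitate once the ion product Q reaches its Ksp.
Ce₂(CO₃)₃(s) ⇌ 2 Ce³⁺(aq) + 3 CO₃²⁻(aq)
Ksp = [Ce³⁺]^2[CO₃²⁻]^3 = [CO₃²⁻]^3(0.13)^2
[CO₃²⁻]^3 = 6.6×10⁻³⁵ / (0.13)^2 = 3.9×10⁻³³
[CO₃²⁻] = 1.6×10⁻¹¹ M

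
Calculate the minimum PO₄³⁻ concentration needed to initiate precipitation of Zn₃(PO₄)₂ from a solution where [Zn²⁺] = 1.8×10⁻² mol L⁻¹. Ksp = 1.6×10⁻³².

5.2×10⁻¹⁴ M

Precipitation begins when Q = Ksp.
Zn₃(PO₄)₂(s) ⇌ 3 Zn²⁺(aq) + 2 PO₄³⁻(aq)
Ksp = [Zn²⁺]^3[PO₄³⁻]^2 = [PO₄³⁻]^2(1.8×10⁻²)^3
[PO₄³⁻]^2 = 1.6×10⁻³² / (1.8×10⁻²)^3 = 2.7×10⁻²⁷
[PO₄³⁻] = 5.2×10⁻¹⁴ mol L⁻¹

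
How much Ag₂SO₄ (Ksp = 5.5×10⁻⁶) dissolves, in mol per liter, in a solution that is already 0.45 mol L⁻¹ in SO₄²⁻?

1.7×10⁻³ M

Ag₂SO₄(s) ⇌ 2 Ag⁺(aq) + SO₄²⁻(aq)
SO₄²⁻ is already present at 0.45 mol L⁻¹. If s mol/L of Ag₂SO₄ dissolves, [Ag⁺] = 2s while [SO₄²⁻] ≈ 0.45 mol L⁻¹.
Ksp = [Ag⁺]^2[SO₄²⁻] = (2s)^2(0.45)
(2s)^2 = 5.5×10⁻⁶ / (0.45) = 1.2×10⁻⁵
s = 1.7×10⁻³ mol L⁻¹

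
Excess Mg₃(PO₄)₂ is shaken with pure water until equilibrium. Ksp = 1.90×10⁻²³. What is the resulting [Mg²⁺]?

3.36×10⁻⁵ M

Mg₃(PO₄)₂(s) ⇌ 3 Mg²⁺(aq) + 2 PO₄³⁻(aq)
For each mole of Mg₃(PO₄)₂ that dissolves per liter, [Mg²⁺] = 3s and [PO₄³⁻] = 2s; let s denote this solubility.
Ksp = [Mg²⁺]^3[PO₄³⁻]^2 = (3s)^3 · (2s)^2 = 108s^5 = 1.90×10⁻²³
s = 1.12×10⁻⁵ mol L⁻¹
[Mg²⁺] = 3s = 3.36×10⁻⁵ mol L⁻¹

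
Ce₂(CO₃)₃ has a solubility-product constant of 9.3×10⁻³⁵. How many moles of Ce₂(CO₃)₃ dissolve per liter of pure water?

6.1×10⁻⁸ M

Ce₂(CO₃)₃(s) ⇌ 2 Ce³⁺(aq) + 3 CO₃²⁻(aq)
For each mole of Ce₂(CO₃)₃ that dissolves per liter, [Ce³⁺] = 2s and [CO₃²⁻] = 3s; let s denote this solubility.
Ksp = [Ce³⁺]^2[CO₃²⁻]^3 = (2s)^2 · (3s)^3 = 108s^5
108s^5 = 9.3×10⁻³⁵  ⇒  s^5 = 8.6×10⁻³⁷
s = 6.1×10⁻⁸ M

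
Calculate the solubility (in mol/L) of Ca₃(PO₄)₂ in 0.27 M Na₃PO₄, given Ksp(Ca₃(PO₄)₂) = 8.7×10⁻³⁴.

Ca₃(PO₄)₂(s) ⇌ 3 Ca²⁺(aq) + 2 PO₄³⁻(aq)
Let s be the solubility of Ca₃(PO₄)₂ here. The common ion gives [PO₄³⁻] ≈ 0.27 M, and [Ca²⁺] = 3s.
Ksp = [Ca²⁺]^3[PO₄³⁻]^2 = (3s)^3(0.27)^2
(3s)^3 = 8.7×10⁻³⁴ / (0.27)^2 = 1.2×10⁻³²
s = 7.6×10⁻¹² M

7.6×10⁻¹² M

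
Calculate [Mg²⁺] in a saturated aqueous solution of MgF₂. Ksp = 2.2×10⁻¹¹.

MgF₂(s) ⇌ Mg²⁺(aq) + 2 F⁻(aq)
With molar solubility s: [Mg²⁺] = s, [F⁻] = 2s.
Ksp = [Mg²⁺][F⁻]^2 = s · (2s)^2 = 4s^3 = 2.2×10⁻¹¹
s = 1.8×10⁻⁴ mol L⁻¹
[Mg²⁺] = s = 1.8×10⁻⁴ mol L⁻¹

1.8×10⁻⁴ M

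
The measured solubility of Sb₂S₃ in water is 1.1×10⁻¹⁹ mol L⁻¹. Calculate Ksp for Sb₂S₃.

Ksp = 1.7×10⁻⁹³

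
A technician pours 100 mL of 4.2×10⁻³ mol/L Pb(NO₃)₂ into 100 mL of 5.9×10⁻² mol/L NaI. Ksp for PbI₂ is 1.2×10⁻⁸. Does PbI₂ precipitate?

Yes

The combined volume is 200 mL.
[Pb²⁺] = (4.2×10⁻³)(100)/200 = 2.1×10⁻³ mol/L
[I⁻] = (5.9×10⁻²)(100)/200 = 3.0×10⁻² mol/L
Q = [Pb²⁺][I⁻]^2 = 1.8×10⁻⁶
Because Q > Ksp (1.8×10⁻⁶ vs 1.2×10⁻⁸), a precipitate of PbI₂ forms.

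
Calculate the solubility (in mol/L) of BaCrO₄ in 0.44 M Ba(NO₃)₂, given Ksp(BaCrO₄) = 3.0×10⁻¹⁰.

6.8×10⁻¹⁰ M

BaCrO₄(s) ⇌ Ba²⁺(aq) + CrO₄²⁻(aq)
The solution already contains Ba²⁺ at 0.44 M. Let s be the molar solubility of BaCrO₄.
[Ba²⁺] ≈ 0.44 M (common ion dominates); [CrO₄²⁻] = s.
Ksp = [Ba²⁺][CrO₄²⁻] = (0.44)s
s = 3.0×10⁻¹⁰ / (0.44) = 6.8×10⁻¹⁰
s = 6.8×10⁻¹⁰ M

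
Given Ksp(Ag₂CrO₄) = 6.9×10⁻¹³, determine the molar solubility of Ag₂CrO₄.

5.6×10⁻⁵ M

Ag₂CrO₄(s) ⇌ 2 Ag⁺(aq) + CrO₄²⁻(aq)
With molar solubility s: [Ag⁺] = 2s, [CrO₄²⁻] = s.
Ksp = [Ag⁺]^2[CrO₄²⁻] = (2s)^2 · s = 4s^3
4s^3 = 6.9×10⁻¹³  ⇒  s^3 = 1.7×10⁻¹³
s = (1.7×10⁻¹³)^(1/3) = 5.6×10⁻⁵ mol/L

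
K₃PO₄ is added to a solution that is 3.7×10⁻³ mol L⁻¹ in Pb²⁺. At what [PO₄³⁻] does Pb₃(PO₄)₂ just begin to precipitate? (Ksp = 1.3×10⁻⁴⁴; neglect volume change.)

Precipitation begins when Q = Ksp.
Pb₃(PO₄)₂(s) ⇌ 3 Pb²⁺(aq) + 2 PO₄³⁻(aq)
Ksp = [Pb²⁺]^3[PO₄³⁻]^2 = [PO₄³⁻]^2(3.7×10⁻³)^3
[PO₄³⁻]^2 = 1.3×10⁻⁴⁴ / (3.7×10⁻³)^3 = 2.6×10⁻³⁷
[PO₄³⁻] = 5.1×10⁻¹⁹ mol L⁻¹

5.1×10⁻¹⁹ M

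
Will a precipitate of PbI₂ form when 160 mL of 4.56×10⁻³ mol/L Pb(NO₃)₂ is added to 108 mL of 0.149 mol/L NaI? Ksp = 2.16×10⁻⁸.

Yes

The combined volume is 268 mL.
[Pb²⁺] = (4.56×10⁻³)(160)/268 = 2.72×10⁻³ mol/L
[I⁻] = (0.149)(108)/268 = 6.00×10⁻² mol/L
Q = [Pb²⁺][I⁻]^2 = 9.82×10⁻⁶
Since Q (9.82×10⁻⁶) exceeds Ksp (2.16×10⁻⁸), PbI₂ will precipitate.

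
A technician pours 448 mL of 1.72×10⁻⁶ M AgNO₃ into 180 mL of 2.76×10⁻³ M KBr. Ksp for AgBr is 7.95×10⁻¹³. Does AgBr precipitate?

Yes

The combined volume is 628 mL.
[Ag⁺] = (1.72×10⁻⁶)(448)/628 = 1.23×10⁻⁶ M
[Br⁻] = (2.76×10⁻³)(180)/628 = 7.91×10⁻⁴ M
Q = [Ag⁺][Br⁻] = 9.71×10⁻¹⁰
Since Q (9.71×10⁻¹⁰) exceeds Ksp (7.95×10⁻¹³), AgBr will precipitate.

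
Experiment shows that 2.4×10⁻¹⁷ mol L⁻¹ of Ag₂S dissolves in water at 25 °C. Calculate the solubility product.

Ag₂S(s) ⇌ 2 Ag⁺(aq) + S²⁻(aq)
With molar solubility s: [Ag⁺] = 2s, [S²⁻] = s.
Ksp = [Ag⁺]^2[S²⁻] = (2s)^2 · s = 4s^3
Ksp = 4 × (2.4×10⁻¹⁷)^3 = 5.5×10⁻⁵⁰

Ksp = 5.5×10⁻⁵⁰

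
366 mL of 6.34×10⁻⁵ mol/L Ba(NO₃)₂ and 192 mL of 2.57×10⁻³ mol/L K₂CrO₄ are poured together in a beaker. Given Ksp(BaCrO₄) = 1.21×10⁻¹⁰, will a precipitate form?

Yes

The combined volume is 558 mL.
[Ba²⁺] = (6.34×10⁻⁵)(366)/558 = 4.16×10⁻⁵ mol/L
[CrO₄²⁻] = (2.57×10⁻³)(192)/558 = 8.84×10⁻⁴ mol/L
Q = [Ba²⁺][CrO₄²⁻] = 3.68×10⁻⁸
Since Q (3.68×10⁻⁸) exceeds Ksp (1.21×10⁻¹⁰), BaCrO₄ will precipitate.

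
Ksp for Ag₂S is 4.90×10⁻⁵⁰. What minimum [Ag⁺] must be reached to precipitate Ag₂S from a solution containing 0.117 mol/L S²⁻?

The threshold for precipitation is Q = Ksp.
Ag₂S(s) ⇌ 2 Ag⁺(aq) + S²⁻(aq)
Ksp = [Ag⁺]^2[S²⁻] = [Ag⁺]^2(0.117)
[Ag⁺]^2 = 4.90×10⁻⁵⁰ / (0.117) = 4.19×10⁻⁴⁹
[Ag⁺] = 6.47×10⁻²⁵ mol/L

6.47×10⁻²⁵ M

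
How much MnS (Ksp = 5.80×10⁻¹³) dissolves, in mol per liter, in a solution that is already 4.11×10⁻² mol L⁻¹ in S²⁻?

1.41×10⁻¹¹ M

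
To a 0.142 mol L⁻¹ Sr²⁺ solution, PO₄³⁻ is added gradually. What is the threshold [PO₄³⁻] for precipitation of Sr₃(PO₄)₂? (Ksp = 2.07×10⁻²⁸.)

Precipitation begins when Q = Ksp.
Sr₃(PO₄)₂(s) ⇌ 3 Sr²⁺(aq) + 2 PO₄³⁻(aq)
Ksp = [Sr²⁺]^3[PO₄³⁻]^2 = [PO₄³⁻]^2(0.142)^3
[PO₄³⁻]^2 = 2.07×10⁻²⁸ / (0.142)^3 = 7.23×10⁻²⁶
[PO₄³⁻] = 2.69×10⁻¹³ mol L⁻¹

2.69×10⁻¹³ M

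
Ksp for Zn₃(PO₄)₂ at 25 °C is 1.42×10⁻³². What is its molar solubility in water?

1.67×10⁻⁷ M

Zn₃(PO₄)₂(s) ⇌ 3 Zn²⁺(aq) + 2 PO₄³⁻(aq)
Call the molar solubility s, so that [Zn²⁺] = 3s and [PO₄³⁻] = 2s.
Ksp = [Zn²⁺]^3[PO₄³⁻]^2 = (3s)^3 · (2s)^2 = 108s^5
108s^5 = 1.42×10⁻³²  ⇒  s^5 = 1.31×10⁻³⁴
Taking the 5th root, s = 1.67×10⁻⁷ mol/L.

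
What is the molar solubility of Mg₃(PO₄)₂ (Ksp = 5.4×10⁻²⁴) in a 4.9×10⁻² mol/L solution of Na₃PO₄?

4.4×10⁻⁸ M

Mg₃(PO₄)₂(s) ⇌ 3 Mg²⁺(aq) + 2 PO₄³⁻(aq)
With PO₄³⁻ already at 4.9×10⁻² mol/L and s small, take [PO₄³⁻] ≈ 4.9×10⁻² mol/L and [Mg²⁺] = 3s.
Ksp = [Mg²⁺]^3[PO₄³⁻]^2 = (3s)^3(4.9×10⁻²)^2
(3s)^3 = 5.4×10⁻²⁴ / (4.9×10⁻²)^2 = 2.2×10⁻²¹
s = 4.4×10⁻⁸ mol/L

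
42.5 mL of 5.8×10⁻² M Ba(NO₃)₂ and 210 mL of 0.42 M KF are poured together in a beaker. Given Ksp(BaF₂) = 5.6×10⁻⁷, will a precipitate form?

Yes

Total volume after mixing = 42.5 + 210 = 252.5 mL.
[Ba²⁺] = (5.8×10⁻²)(42.5)/252.5 = 9.8×10⁻³ M
[F⁻] = (0.42)(210)/252.5 = 0.35 M
Q = [Ba²⁺][F⁻]^2 = 1.2×10⁻³
Because Q > Ksp (1.2×10⁻³ vs 5.6×10⁻⁷), a precipitate of BaF₂ forms.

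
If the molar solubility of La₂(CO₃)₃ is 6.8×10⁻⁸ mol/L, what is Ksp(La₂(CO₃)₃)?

Ksp = 1.6×10⁻³⁴

La₂(CO₃)₃(s) ⇌ 2 La³⁺(aq) + 3 CO₃²⁻(aq)
Call the molar solubility s, so that [La³⁺] = 2s and [CO₃²⁻] = 3s.
Ksp = [La³⁺]^2[CO₃²⁻]^3 = (2s)^2 · (3s)^3 = 108s^5
Ksp = 108 × (6.8×10⁻⁸)^5 = 1.6×10⁻³⁴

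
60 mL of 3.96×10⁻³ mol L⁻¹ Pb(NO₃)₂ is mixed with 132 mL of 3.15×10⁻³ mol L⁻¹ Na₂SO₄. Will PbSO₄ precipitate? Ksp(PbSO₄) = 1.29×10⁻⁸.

Total volume after mixing = 60 + 132 = 192 mL.
[Pb²⁺] = (3.96×10⁻³)(60)/192 = 1.24×10⁻³ mol L⁻¹
[SO₄²⁻] = (3.15×10⁻³)(132)/192 = 2.17×10⁻³ mol L⁻¹
Q = [Pb²⁺][SO₄²⁻] = 2.68×10⁻⁶
Since Q (2.68×10⁻⁶) exceeds Ksp (1.29×10⁻⁸), PbSO₄ will precipitate.

Yes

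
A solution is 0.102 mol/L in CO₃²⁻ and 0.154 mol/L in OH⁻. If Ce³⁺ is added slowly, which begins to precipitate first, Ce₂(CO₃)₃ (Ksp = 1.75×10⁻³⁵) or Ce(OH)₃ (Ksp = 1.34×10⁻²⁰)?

A salt starts to precipitate once the ion product Q reaches its Ksp.
For Ce₂(CO₃)₃: [Ce³⁺] = (Ksp/[CO₃²⁻]^3)^(1/2) = 1.28×10⁻¹⁶ mol/L
For Ce(OH)₃: [Ce³⁺] = (Ksp/[OH⁻]^3) = 3.67×10⁻¹⁸ mol/L
Ce(OH)₃ requires the lower [Ce³⁺], so it precipitates first.

Ce(OH)₃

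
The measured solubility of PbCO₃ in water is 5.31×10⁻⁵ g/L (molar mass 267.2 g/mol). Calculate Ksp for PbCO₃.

Ksp = 3.95×10⁻¹⁴

Molar solubility s = (5.31×10⁻⁵ g/L) / (267.2 g/mol) = 1.9873×10⁻⁷ mol/L
PbCO₃(s) ⇌ Pb²⁺(aq) + CO₃²⁻(aq)
With molar solubility s: [Pb²⁺] = s, [CO₃²⁻] = s.
Ksp = [Pb²⁺][CO₃²⁻] = s · s = s^2
Ksp = (1.9873×10⁻⁷)^2 = 3.95×10⁻¹⁴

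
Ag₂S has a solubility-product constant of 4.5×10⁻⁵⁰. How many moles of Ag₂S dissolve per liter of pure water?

2.2×10⁻¹⁷ M

Ag₂S(s) ⇌ 2 Ag⁺(aq) + S²⁻(aq)
If s mol/L of Ag₂S dissolves, [Ag⁺] = 2s and [S²⁻] = s.
Ksp = [Ag⁺]^2[S²⁻] = (2s)^2 · s = 4s^3
4s^3 = 4.5×10⁻⁵⁰  ⇒  s^3 = 1.1×10⁻⁵⁰
Taking the 3rd root, s = 2.2×10⁻¹⁷ M.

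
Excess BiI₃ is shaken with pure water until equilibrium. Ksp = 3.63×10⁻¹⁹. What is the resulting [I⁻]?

BiI₃(s) ⇌ Bi³⁺(aq) + 3 I⁻(aq)
For each mole of BiI₃ that dissolves per liter, [Bi³⁺] = s and [I⁻] = 3s; let s denote this solubility.
Ksp = [Bi³⁺][I⁻]^3 = s · (3s)^3 = 27s^4 = 3.63×10⁻¹⁹
s = 1.08×10⁻⁵ mol/L
[I⁻] = 3s = 3.23×10⁻⁵ mol/L

3.23×10⁻⁵ M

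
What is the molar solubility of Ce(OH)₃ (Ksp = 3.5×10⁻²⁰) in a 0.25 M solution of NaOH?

Ce(OH)₃(s) ⇌ Ce³⁺(aq) + 3 OH⁻(aq)
OH⁻ is already present at 0.25 M. If s mol/L of Ce(OH)₃ dissolves, [Ce³⁺] = s while [OH⁻] ≈ 0.25 M.
Ksp = [Ce³⁺][OH⁻]^3 = s(0.25)^3
s = 3.5×10⁻²⁰ / (0.25)^3 = 2.2×10⁻¹⁸
s = 2.2×10⁻¹⁸ M

2.2×10⁻¹⁸ M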